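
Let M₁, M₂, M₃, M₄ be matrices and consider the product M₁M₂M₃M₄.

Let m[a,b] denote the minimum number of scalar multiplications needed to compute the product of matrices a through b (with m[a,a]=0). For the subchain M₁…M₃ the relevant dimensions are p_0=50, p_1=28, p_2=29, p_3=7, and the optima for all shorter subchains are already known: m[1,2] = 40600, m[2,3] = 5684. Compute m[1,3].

15484

m[1,3] = min over k∈[1,2] of m[1,k]+m[k+1,3]+p_{0}·p_k·p_{3}.
k=1: 0 + 5684 + 50·28·7 = 15484; k=2: 40600 + 0 + 50·29·7 = 50750.
Minimum: 15484 at k=1.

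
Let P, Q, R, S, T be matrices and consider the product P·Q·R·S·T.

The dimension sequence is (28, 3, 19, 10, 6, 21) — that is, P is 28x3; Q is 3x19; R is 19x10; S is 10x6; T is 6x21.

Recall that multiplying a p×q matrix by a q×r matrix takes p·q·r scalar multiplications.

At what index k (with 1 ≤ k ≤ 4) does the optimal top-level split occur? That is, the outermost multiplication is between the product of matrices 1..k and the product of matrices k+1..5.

1

Adjacent pairs: PQ = 28·3·19 = 1596; QR = 3·19·10 = 570; RS = 19·10·6 = 1140; ST = 10·6·21 = 1260.
Length 3: P..R: k=1: 0+570+28·3·10=1410; k=2: 1596+0+28·19·10=6916 → min 1410 | Q..S: k=2: 0+1140+3·19·6=1482; k=3: 570+0+3·10·6=750 → min 750 | R..T: k=3: 0+1260+19·10·21=5250; k=4: 1140+0+19·6·21=3534 → min 3534.
Length 4: P..S: k=1: 0+750+28·3·6=1254; k=2: 1596+1140+28·19·6=5928; k=3: 1410+0+28·10·6=3090 → min 1254 | Q..T: k=2: 0+3534+3·19·21=4731; k=3: 570+1260+3·10·21=2460; k=4: 750+0+3·6·21=1128 → min 1128.
Top-level splits: k=1: (P..P)·(Q..T) → 0+1128+28·3·21 = 2892; k=2: (P..Q)·(R..T) → 1596+3534+28·19·21 = 16302; k=3: (P..R)·(S..T) → 1410+1260+28·10·21 = 8550; k=4: (P..S)·(T..T) → 1254+0+28·6·21 = 4782.
Best split is after P, i.e. k = 1.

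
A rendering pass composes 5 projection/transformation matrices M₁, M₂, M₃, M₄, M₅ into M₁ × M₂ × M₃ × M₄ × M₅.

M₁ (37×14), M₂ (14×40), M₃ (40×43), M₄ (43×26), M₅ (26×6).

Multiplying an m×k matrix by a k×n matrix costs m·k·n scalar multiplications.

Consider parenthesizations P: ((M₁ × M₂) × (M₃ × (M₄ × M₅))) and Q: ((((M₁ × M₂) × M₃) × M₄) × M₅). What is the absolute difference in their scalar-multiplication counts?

Order P = ((M₁ × M₂) × (M₃ × (M₄ × M₅))): (M₁ × M₂): 37×14 by 14×40 → 37×40, cost 37·14·40 = 20720; (M₄ × M₅): 43×26 by 26×6 → 43×6, cost 43·26·6 = 6708; (M₃ × (M₄ × M₅)): 40×43 by 43×6 → 40×6, cost 40·43·6 = 10320; cumulative 17028; ((M₁ × M₂) × (M₃ × (M₄ × M₅))): 37×40 by 40×6 → 37×6, cost 37·40·6 = 8880; cumulative 46628. Total 46628.
Order Q = ((((M₁ × M₂) × M₃) × M₄) × M₅): (M₁ × M₂): 37×14 by 14×40 → 37×40, cost 37·14·40 = 20720; ((M₁ × M₂) × M₃): 37×40 by 40×43 → 37×43, cost 37·40·43 = 63640; cumulative 84360; (((M₁ × M₂) × M₃) × M₄): 37×43 by 43×26 → 37×26, cost 37·43·26 = 41366; cumulative 125726; ((((M₁ × M₂) × M₃) × M₄) × M₅): 37×26 by 26×6 → 37×6, cost 37·26·6 = 5772; cumulative 131498. Total 131498.
Difference: |46628 − 131498| = 84870.

84870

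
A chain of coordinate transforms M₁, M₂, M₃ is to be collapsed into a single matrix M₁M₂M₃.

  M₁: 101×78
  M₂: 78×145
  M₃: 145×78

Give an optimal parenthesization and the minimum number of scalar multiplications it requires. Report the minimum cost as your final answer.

1496664

(M₁(M₂M₃)): cost 1496664.
((M₁M₂)M₃): cost 2284620.
Optimal: (M₁(M₂M₃)) with cost 1496664.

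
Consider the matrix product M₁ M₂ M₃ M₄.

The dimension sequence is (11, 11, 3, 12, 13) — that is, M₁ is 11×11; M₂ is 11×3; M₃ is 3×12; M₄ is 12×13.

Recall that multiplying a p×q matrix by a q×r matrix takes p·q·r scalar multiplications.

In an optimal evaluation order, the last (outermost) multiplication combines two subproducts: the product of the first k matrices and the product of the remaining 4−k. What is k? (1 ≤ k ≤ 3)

Adjacent pairs: M₁M₂ = 11·11·3 = 363; M₂M₃ = 11·3·12 = 396; M₃M₄ = 3·12·13 = 468.
Length 3: M₁..M₃: k=1: 0+396+11·11·12=1848; k=2: 363+0+11·3·12=759 → min 759 | M₂..M₄: k=2: 0+468+11·3·13=897; k=3: 396+0+11·12·13=2112 → min 897.
Top-level splits: k=1: (M₁..M₁)·(M₂..M₄) → 0+897+11·11·13 = 2470; k=2: (M₁..M₂)·(M₃..M₄) → 363+468+11·3·13 = 1260; k=3: (M₁..M₃)·(M₄..M₄) → 759+0+11·12·13 = 2475.
Best split is after M₂, i.e. k = 2.

2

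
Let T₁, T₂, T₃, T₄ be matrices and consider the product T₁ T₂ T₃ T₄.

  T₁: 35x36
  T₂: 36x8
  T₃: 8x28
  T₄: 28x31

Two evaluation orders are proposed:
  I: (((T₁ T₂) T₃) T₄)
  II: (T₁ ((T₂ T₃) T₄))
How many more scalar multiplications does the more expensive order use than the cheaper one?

30072

Order I = (((T₁ T₂) T₃) T₄): (T₁ T₂): 35×36 by 36×8 → 35×8, cost 35·36·8 = 10080; ((T₁ T₂) T₃): 35×8 by 8×28 → 35×28, cost 35·8·28 = 7840; cumulative 17920; (((T₁ T₂) T₃) T₄): 35×28 by 28×31 → 35×31, cost 35·28·31 = 30380; cumulative 48300. Total 48300.
Order II = (T₁ ((T₂ T₃) T₄)): (T₂ T₃): 36×8 by 8×28 → 36×28, cost 36·8·28 = 8064; ((T₂ T₃) T₄): 36×28 by 28×31 → 36×31, cost 36·28·31 = 31248; cumulative 39312; (T₁ ((T₂ T₃) T₄)): 35×36 by 36×31 → 35×31, cost 35·36·31 = 39060; cumulative 78372. Total 78372.
Difference: |48300 − 78372| = 30072.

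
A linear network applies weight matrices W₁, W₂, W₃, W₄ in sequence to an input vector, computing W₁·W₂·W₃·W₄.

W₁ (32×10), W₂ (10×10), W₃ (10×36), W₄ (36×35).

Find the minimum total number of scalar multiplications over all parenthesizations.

27000

Adjacent pairs: W₁W₂ = 32·10·10 = 3200; W₂W₃ = 10·10·36 = 3600; W₃W₄ = 10·36·35 = 12600.
Length 3: W₁..W₃: k=1: 0+3600+32·10·36=15120; k=2: 3200+0+32·10·36=14720 → min 14720 | W₂..W₄: k=2: 0+12600+10·10·35=16100; k=3: 3600+0+10·36·35=16200 → min 16100.
Length 4: W₁..W₄: k=1: 0+16100+32·10·35=27300; k=2: 3200+12600+32·10·35=27000; k=3: 14720+0+32·36·35=55040 → min 27000.
Optimal order: ((W₁·W₂)·(W₃·W₄)) with cost 27000.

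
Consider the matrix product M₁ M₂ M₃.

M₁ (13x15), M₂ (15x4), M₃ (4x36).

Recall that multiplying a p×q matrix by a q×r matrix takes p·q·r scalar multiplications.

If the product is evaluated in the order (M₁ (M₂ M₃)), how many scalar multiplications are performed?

(M₂ M₃): 15×4 by 4×36 → 15×36, cost 15·4·36 = 2160
(M₁ (M₂ M₃)): 13×15 by 15×36 → 13×36, cost 13·15·36 = 7020; cumulative 9180
Total: 9180 scalar multiplications.

9180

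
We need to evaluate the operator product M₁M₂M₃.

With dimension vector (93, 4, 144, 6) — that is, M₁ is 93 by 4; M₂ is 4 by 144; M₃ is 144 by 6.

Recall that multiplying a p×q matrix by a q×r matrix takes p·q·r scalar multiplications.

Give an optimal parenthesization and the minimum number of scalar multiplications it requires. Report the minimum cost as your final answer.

(M₁(M₂M₃)): cost 5688.
((M₁M₂)M₃): cost 133920.
Optimal: (M₁(M₂M₃)) with cost 5688.

5688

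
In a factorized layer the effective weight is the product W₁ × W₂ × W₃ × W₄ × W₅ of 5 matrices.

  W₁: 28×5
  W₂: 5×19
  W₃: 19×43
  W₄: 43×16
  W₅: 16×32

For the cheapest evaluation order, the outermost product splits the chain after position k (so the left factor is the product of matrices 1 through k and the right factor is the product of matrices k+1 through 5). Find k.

Adjacent pairs: W₁W₂ = 28·5·19 = 2660; W₂W₃ = 5·19·43 = 4085; W₃W₄ = 19·43·16 = 13072; W₄W₅ = 43·16·32 = 22016.
Length 3: W₁..W₃: k=1: 0+4085+28·5·43=10105; k=2: 2660+0+28·19·43=25536 → min 10105 | W₂..W₄: k=2: 0+13072+5·19·16=14592; k=3: 4085+0+5·43·16=7525 → min 7525 | W₃..W₅: k=3: 0+22016+19·43·32=48160; k=4: 13072+0+19·16·32=22800 → min 22800.
Length 4: W₁..W₄: k=1: 0+7525+28·5·16=9765; k=2: 2660+13072+28·19·16=24244; k=3: 10105+0+28·43·16=29369 → min 9765 | W₂..W₅: k=2: 0+22800+5·19·32=25840; k=3: 4085+22016+5·43·32=32981; k=4: 7525+0+5·16·32=10085 → min 10085.
Top-level splits: k=1: (W₁..W₁)·(W₂..W₅) → 0+10085+28·5·32 = 14565; k=2: (W₁..W₂)·(W₃..W₅) → 2660+22800+28·19·32 = 42484; k=3: (W₁..W₃)·(W₄..W₅) → 10105+22016+28·43·32 = 70649; k=4: (W₁..W₄)·(W₅..W₅) → 9765+0+28·16·32 = 24101.
Best split is after W₁, i.e. k = 1.

1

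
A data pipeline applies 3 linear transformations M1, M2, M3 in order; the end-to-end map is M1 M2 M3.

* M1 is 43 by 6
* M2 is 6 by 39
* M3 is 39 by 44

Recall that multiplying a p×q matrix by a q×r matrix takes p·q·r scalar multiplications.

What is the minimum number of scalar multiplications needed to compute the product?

Order (M1 (M2 M3)): (M2 M3): 6×39 by 39×44 → 6×44, cost 6·39·44 = 10296; (M1 (M2 M3)): 43×6 by 6×44 → 43×44, cost 43·6·44 = 11352; cumulative 21648. Total 21648.
Order ((M1 M2) M3): (M1 M2): 43×6 by 6×39 → 43×39, cost 43·6·39 = 10062; ((M1 M2) M3): 43×39 by 39×44 → 43×44, cost 43·39·44 = 73788; cumulative 83850. Total 83850.
Minimum: 21648.

21648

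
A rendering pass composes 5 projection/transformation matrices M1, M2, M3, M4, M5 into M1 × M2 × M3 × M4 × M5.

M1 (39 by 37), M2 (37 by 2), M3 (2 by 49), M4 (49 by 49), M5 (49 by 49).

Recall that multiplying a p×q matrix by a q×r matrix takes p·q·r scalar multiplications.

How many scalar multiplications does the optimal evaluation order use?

16312

Adjacent pairs: M1M2 = 39·37·2 = 2886; M2M3 = 37·2·49 = 3626; M3M4 = 2·49·49 = 4802; M4M5 = 49·49·49 = 117649.
Length 3: M1..M3: k=1: 0+3626+39·37·49=74333; k=2: 2886+0+39·2·49=6708 → min 6708 | M2..M4: k=2: 0+4802+37·2·49=8428; k=3: 3626+0+37·49·49=92463 → min 8428 | M3..M5: k=3: 0+117649+2·49·49=122451; k=4: 4802+0+2·49·49=9604 → min 9604.
Length 4: M1..M4: k=1: 0+8428+39·37·49=79135; k=2: 2886+4802+39·2·49=11510; k=3: 6708+0+39·49·49=100347 → min 11510 | M2..M5: k=2: 0+9604+37·2·49=13230; k=3: 3626+117649+37·49·49=210112; k=4: 8428+0+37·49·49=97265 → min 13230.
Length 5: M1..M5: k=1: 0+13230+39·37·49=83937; k=2: 2886+9604+39·2·49=16312; k=3: 6708+117649+39·49·49=217996; k=4: 11510+0+39·49·49=105149 → min 16312.
Optimal order: ((M1 × M2) × ((M3 × M4) × M5)) with cost 16312.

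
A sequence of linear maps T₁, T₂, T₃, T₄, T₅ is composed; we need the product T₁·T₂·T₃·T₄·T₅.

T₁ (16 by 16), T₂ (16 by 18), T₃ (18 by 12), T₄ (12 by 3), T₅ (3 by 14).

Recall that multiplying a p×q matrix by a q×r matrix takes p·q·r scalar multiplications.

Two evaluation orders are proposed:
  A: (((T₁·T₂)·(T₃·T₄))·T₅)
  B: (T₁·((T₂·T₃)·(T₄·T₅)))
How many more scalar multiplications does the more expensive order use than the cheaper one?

3440

Order A = (((T₁·T₂)·(T₃·T₄))·T₅): (T₁·T₂): 16×16 by 16×18 → 16×18, cost 16·16·18 = 4608; (T₃·T₄): 18×12 by 12×3 → 18×3, cost 18·12·3 = 648; ((T₁·T₂)·(T₃·T₄)): 16×18 by 18×3 → 16×3, cost 16·18·3 = 864; cumulative 6120; (((T₁·T₂)·(T₃·T₄))·T₅): 16×3 by 3×14 → 16×14, cost 16·3·14 = 672; cumulative 6792. Total 6792.
Order B = (T₁·((T₂·T₃)·(T₄·T₅))): (T₂·T₃): 16×18 by 18×12 → 16×12, cost 16·18·12 = 3456; (T₄·T₅): 12×3 by 3×14 → 12×14, cost 12·3·14 = 504; ((T₂·T₃)·(T₄·T₅)): 16×12 by 12×14 → 16×14, cost 16·12·14 = 2688; cumulative 6648; (T₁·((T₂·T₃)·(T₄·T₅))): 16×16 by 16×14 → 16×14, cost 16·16·14 = 3584; cumulative 10232. Total 10232.
Difference: |6792 − 10232| = 3440.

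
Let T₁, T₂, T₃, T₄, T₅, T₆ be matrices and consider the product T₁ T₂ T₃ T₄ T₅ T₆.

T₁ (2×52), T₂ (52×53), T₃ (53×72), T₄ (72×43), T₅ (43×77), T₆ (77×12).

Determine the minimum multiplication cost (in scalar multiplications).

Adjacent pairs: T₁T₂ = 2·52·53 = 5512; T₂T₃ = 52·53·72 = 198432; T₃T₄ = 53·72·43 = 164088; T₄T₅ = 72·43·77 = 238392; T₅T₆ = 43·77·12 = 39732.
Length 3: T₁..T₃: k=1: 0+198432+2·52·72=205920; k=2: 5512+0+2·53·72=13144 → min 13144 | T₂..T₄: k=2: 0+164088+52·53·43=282596; k=3: 198432+0+52·72·43=359424 → min 282596 | T₃..T₅: k=3: 0+238392+53·72·77=532224; k=4: 164088+0+53·43·77=339571 → min 339571 | T₄..T₆: k=4: 0+39732+72·43·12=76884; k=5: 238392+0+72·77·12=304920 → min 76884.
Length 4: T₁..T₄: k=1: 0+282596+2·52·43=287068; k=2: 5512+164088+2·53·43=174158; k=3: 13144+0+2·72·43=19336 → min 19336 | T₂..T₅: k=2: 0+339571+52·53·77=551783; k=3: 198432+238392+52·72·77=725112; k=4: 282596+0+52·43·77=454768 → min 454768 | T₃..T₆: k=3: 0+76884+53·72·12=122676; k=4: 164088+39732+53·43·12=231168; k=5: 339571+0+53·77·12=388543 → min 122676.
Length 5: T₁..T₅: k=1: 0+454768+2·52·77=462776; k=2: 5512+339571+2·53·77=353245; k=3: 13144+238392+2·72·77=262624; k=4: 19336+0+2·43·77=25958 → min 25958 | T₂..T₆: k=2: 0+122676+52·53·12=155748; k=3: 198432+76884+52·72·12=320244; k=4: 282596+39732+52·43·12=349160; k=5: 454768+0+52·77·12=502816 → min 155748.
Length 6: T₁..T₆: k=1: 0+155748+2·52·12=156996; k=2: 5512+122676+2·53·12=129460; k=3: 13144+76884+2·72·12=91756; k=4: 19336+39732+2·43·12=60100; k=5: 25958+0+2·77·12=27806 → min 27806.
Optimal order: (((((T₁ T₂) T₃) T₄) T₅) T₆) with cost 27806.

27806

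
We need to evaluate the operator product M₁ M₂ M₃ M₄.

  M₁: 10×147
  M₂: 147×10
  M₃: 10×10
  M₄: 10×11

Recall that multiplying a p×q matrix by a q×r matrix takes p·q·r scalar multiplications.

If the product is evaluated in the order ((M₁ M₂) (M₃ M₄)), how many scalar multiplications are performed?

(M₁ M₂): 10×147 by 147×10 → 10×10, cost 10·147·10 = 14700
(M₃ M₄): 10×10 by 10×11 → 10×11, cost 10·10·11 = 1100
((M₁ M₂) (M₃ M₄)): 10×10 by 10×11 → 10×11, cost 10·10·11 = 1100; cumulative 16900
Total: 16900 scalar multiplications.

16900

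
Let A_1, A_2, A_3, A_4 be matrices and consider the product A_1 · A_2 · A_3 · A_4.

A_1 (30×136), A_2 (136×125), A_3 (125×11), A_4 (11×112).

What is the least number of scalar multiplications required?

Adjacent pairs: A_1A_2 = 30·136·125 = 510000; A_2A_3 = 136·125·11 = 187000; A_3A_4 = 125·11·112 = 154000.
Length 3: A_1..A_3: k=1: 0+187000+30·136·11=231880; k=2: 510000+0+30·125·11=551250 → min 231880 | A_2..A_4: k=2: 0+154000+136·125·112=2058000; k=3: 187000+0+136·11·112=354552 → min 354552.
Length 4: A_1..A_4: k=1: 0+354552+30·136·112=811512; k=2: 510000+154000+30·125·112=1084000; k=3: 231880+0+30·11·112=268840 → min 268840.
Optimal order: ((A_1 · (A_2 · A_3)) · A_4) with cost 268840.

268840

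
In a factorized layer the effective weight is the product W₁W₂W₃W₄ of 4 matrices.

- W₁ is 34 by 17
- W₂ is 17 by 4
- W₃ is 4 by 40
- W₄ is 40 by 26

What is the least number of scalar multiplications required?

10008

Adjacent pairs: W₁W₂ = 34·17·4 = 2312; W₂W₃ = 17·4·40 = 2720; W₃W₄ = 4·40·26 = 4160.
Length 3: W₁..W₃: k=1: 0+2720+34·17·40=25840; k=2: 2312+0+34·4·40=7752 → min 7752 | W₂..W₄: k=2: 0+4160+17·4·26=5928; k=3: 2720+0+17·40·26=20400 → min 5928.
Length 4: W₁..W₄: k=1: 0+5928+34·17·26=20956; k=2: 2312+4160+34·4·26=10008; k=3: 7752+0+34·40·26=43112 → min 10008.
Optimal order: ((W₁W₂)(W₃W₄)) with cost 10008.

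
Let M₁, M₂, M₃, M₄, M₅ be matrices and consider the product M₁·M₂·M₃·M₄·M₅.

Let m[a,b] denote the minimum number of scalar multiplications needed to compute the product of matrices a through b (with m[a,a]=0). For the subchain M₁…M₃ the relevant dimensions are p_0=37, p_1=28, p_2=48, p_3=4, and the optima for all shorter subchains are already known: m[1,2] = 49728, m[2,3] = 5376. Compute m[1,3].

9520

m[1,3] = min over k∈[1,2] of m[1,k]+m[k+1,3]+p_{0}·p_k·p_{3}.
k=1: 0 + 5376 + 37·28·4 = 9520; k=2: 49728 + 0 + 37·48·4 = 56832.
Minimum: 9520 at k=1.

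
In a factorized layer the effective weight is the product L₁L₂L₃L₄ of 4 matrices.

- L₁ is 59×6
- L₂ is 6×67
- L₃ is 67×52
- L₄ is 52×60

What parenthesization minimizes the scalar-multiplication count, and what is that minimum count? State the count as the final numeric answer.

Adjacent pairs: L₁L₂ = 59·6·67 = 23718; L₂L₃ = 6·67·52 = 20904; L₃L₄ = 67·52·60 = 209040.
Length 3: L₁..L₃: k=1: 0+20904+59·6·52=39312; k=2: 23718+0+59·67·52=229274 → min 39312 | L₂..L₄: k=2: 0+209040+6·67·60=233160; k=3: 20904+0+6·52·60=39624 → min 39624.
Length 4: L₁..L₄: k=1: 0+39624+59·6·60=60864; k=2: 23718+209040+59·67·60=469938; k=3: 39312+0+59·52·60=223392 → min 60864.
Optimal parenthesization: (L₁((L₂L₃)L₄)) with cost 60864.

60864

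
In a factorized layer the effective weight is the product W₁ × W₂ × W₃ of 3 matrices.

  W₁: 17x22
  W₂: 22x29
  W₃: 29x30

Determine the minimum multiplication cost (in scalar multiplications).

Order (W₁ × (W₂ × W₃)): (W₂ × W₃): 22×29 by 29×30 → 22×30, cost 22·29·30 = 19140; (W₁ × (W₂ × W₃)): 17×22 by 22×30 → 17×30, cost 17·22·30 = 11220; cumulative 30360. Total 30360.
Order ((W₁ × W₂) × W₃): (W₁ × W₂): 17×22 by 22×29 → 17×29, cost 17·22·29 = 10846; ((W₁ × W₂) × W₃): 17×29 by 29×30 → 17×30, cost 17·29·30 = 14790; cumulative 25636. Total 25636.
Minimum: 25636.

25636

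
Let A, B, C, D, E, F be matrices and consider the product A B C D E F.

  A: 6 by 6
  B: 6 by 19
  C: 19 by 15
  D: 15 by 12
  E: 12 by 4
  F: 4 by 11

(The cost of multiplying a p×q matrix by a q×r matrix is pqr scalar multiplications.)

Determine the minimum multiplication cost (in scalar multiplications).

Adjacent pairs: AB = 6·6·19 = 684; BC = 6·19·15 = 1710; CD = 19·15·12 = 3420; DE = 15·12·4 = 720; EF = 12·4·11 = 528.
Length 3: A..C: k=1: 0+1710+6·6·15=2250; k=2: 684+0+6·19·15=2394 → min 2250 | B..D: k=2: 0+3420+6·19·12=4788; k=3: 1710+0+6·15·12=2790 → min 2790 | C..E: k=3: 0+720+19·15·4=1860; k=4: 3420+0+19·12·4=4332 → min 1860 | D..F: k=4: 0+528+15·12·11=2508; k=5: 720+0+15·4·11=1380 → min 1380.
Length 4: A..D: k=1: 0+2790+6·6·12=3222; k=2: 684+3420+6·19·12=5472; k=3: 2250+0+6·15·12=3330 → min 3222 | B..E: k=2: 0+1860+6·19·4=2316; k=3: 1710+720+6·15·4=2790; k=4: 2790+0+6·12·4=3078 → min 2316 | C..F: k=3: 0+1380+19·15·11=4515; k=4: 3420+528+19·12·11=6456; k=5: 1860+0+19·4·11=2696 → min 2696.
Length 5: A..E: k=1: 0+2316+6·6·4=2460; k=2: 684+1860+6·19·4=3000; k=3: 2250+720+6·15·4=3330; k=4: 3222+0+6·12·4=3510 → min 2460 | B..F: k=2: 0+2696+6·19·11=3950; k=3: 1710+1380+6·15·11=4080; k=4: 2790+528+6·12·11=4110; k=5: 2316+0+6·4·11=2580 → min 2580.
Length 6: A..F: k=1: 0+2580+6·6·11=2976; k=2: 684+2696+6·19·11=4634; k=3: 2250+1380+6·15·11=4620; k=4: 3222+528+6·12·11=4542; k=5: 2460+0+6·4·11=2724 → min 2724.
Optimal order: ((A (B (C (D E)))) F) with cost 2724.

2724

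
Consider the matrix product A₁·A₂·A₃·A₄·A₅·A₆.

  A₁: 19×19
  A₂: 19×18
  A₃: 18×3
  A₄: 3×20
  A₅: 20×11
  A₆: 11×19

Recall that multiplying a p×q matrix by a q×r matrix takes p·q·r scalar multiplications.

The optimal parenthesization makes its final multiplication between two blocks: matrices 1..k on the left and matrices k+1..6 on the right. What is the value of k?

3

Adjacent pairs: A₁A₂ = 19·19·18 = 6498; A₂A₃ = 19·18·3 = 1026; A₃A₄ = 18·3·20 = 1080; A₄A₅ = 3·20·11 = 660; A₅A₆ = 20·11·19 = 4180.
Length 3: A₁..A₃: k=1: 0+1026+19·19·3=2109; k=2: 6498+0+19·18·3=7524 → min 2109 | A₂..A₄: k=2: 0+1080+19·18·20=7920; k=3: 1026+0+19·3·20=2166 → min 2166 | A₃..A₅: k=3: 0+660+18·3·11=1254; k=4: 1080+0+18·20·11=5040 → min 1254 | A₄..A₆: k=4: 0+4180+3·20·19=5320; k=5: 660+0+3·11·19=1287 → min 1287.
Length 4: A₁..A₄: k=1: 0+2166+19·19·20=9386; k=2: 6498+1080+19·18·20=14418; k=3: 2109+0+19·3·20=3249 → min 3249 | A₂..A₅: k=2: 0+1254+19·18·11=5016; k=3: 1026+660+19·3·11=2313; k=4: 2166+0+19·20·11=6346 → min 2313 | A₃..A₆: k=3: 0+1287+18·3·19=2313; k=4: 1080+4180+18·20·19=12100; k=5: 1254+0+18·11·19=5016 → min 2313.
Length 5: A₁..A₅: k=1: 0+2313+19·19·11=6284; k=2: 6498+1254+19·18·11=11514; k=3: 2109+660+19·3·11=3396; k=4: 3249+0+19·20·11=7429 → min 3396 | A₂..A₆: k=2: 0+2313+19·18·19=8811; k=3: 1026+1287+19·3·19=3396; k=4: 2166+4180+19·20·19=13566; k=5: 2313+0+19·11·19=6284 → min 3396.
Top-level splits: k=1: (A₁..A₁)·(A₂..A₆) → 0+3396+19·19·19 = 10255; k=2: (A₁..A₂)·(A₃..A₆) → 6498+2313+19·18·19 = 15309; k=3: (A₁..A₃)·(A₄..A₆) → 2109+1287+19·3·19 = 4479; k=4: (A₁..A₄)·(A₅..A₆) → 3249+4180+19·20·19 = 14649; k=5: (A₁..A₅)·(A₆..A₆) → 3396+0+19·11·19 = 7367.
Best split is after A₃, i.e. k = 3.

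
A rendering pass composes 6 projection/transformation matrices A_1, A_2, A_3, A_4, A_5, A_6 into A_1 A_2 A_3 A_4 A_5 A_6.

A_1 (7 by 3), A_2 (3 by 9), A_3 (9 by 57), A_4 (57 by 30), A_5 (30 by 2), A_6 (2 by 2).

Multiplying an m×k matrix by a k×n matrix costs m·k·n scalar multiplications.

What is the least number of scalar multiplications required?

Adjacent pairs: A_1A_2 = 7·3·9 = 189; A_2A_3 = 3·9·57 = 1539; A_3A_4 = 9·57·30 = 15390; A_4A_5 = 57·30·2 = 3420; A_5A_6 = 30·2·2 = 120.
Length 3: A_1..A_3: k=1: 0+1539+7·3·57=2736; k=2: 189+0+7·9·57=3780 → min 2736 | A_2..A_4: k=2: 0+15390+3·9·30=16200; k=3: 1539+0+3·57·30=6669 → min 6669 | A_3..A_5: k=3: 0+3420+9·57·2=4446; k=4: 15390+0+9·30·2=15930 → min 4446 | A_4..A_6: k=4: 0+120+57·30·2=3540; k=5: 3420+0+57·2·2=3648 → min 3540.
Length 4: A_1..A_4: k=1: 0+6669+7·3·30=7299; k=2: 189+15390+7·9·30=17469; k=3: 2736+0+7·57·30=14706 → min 7299 | A_2..A_5: k=2: 0+4446+3·9·2=4500; k=3: 1539+3420+3·57·2=5301; k=4: 6669+0+3·30·2=6849 → min 4500 | A_3..A_6: k=3: 0+3540+9·57·2=4566; k=4: 15390+120+9·30·2=16050; k=5: 4446+0+9·2·2=4482 → min 4482.
Length 5: A_1..A_5: k=1: 0+4500+7·3·2=4542; k=2: 189+4446+7·9·2=4761; k=3: 2736+3420+7·57·2=6954; k=4: 7299+0+7·30·2=7719 → min 4542 | A_2..A_6: k=2: 0+4482+3·9·2=4536; k=3: 1539+3540+3·57·2=5421; k=4: 6669+120+3·30·2=6969; k=5: 4500+0+3·2·2=4512 → min 4512.
Length 6: A_1..A_6: k=1: 0+4512+7·3·2=4554; k=2: 189+4482+7·9·2=4797; k=3: 2736+3540+7·57·2=7074; k=4: 7299+120+7·30·2=7839; k=5: 4542+0+7·2·2=4570 → min 4554.
Optimal order: (A_1 ((A_2 (A_3 (A_4 A_5))) A_6)) with cost 4554.

4554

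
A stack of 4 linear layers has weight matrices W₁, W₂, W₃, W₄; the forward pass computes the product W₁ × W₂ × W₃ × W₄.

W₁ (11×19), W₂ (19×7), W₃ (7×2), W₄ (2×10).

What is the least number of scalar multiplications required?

904

Adjacent pairs: W₁W₂ = 11·19·7 = 1463; W₂W₃ = 19·7·2 = 266; W₃W₄ = 7·2·10 = 140.
Length 3: W₁..W₃: k=1: 0+266+11·19·2=684; k=2: 1463+0+11·7·2=1617 → min 684 | W₂..W₄: k=2: 0+140+19·7·10=1470; k=3: 266+0+19·2·10=646 → min 646.
Length 4: W₁..W₄: k=1: 0+646+11·19·10=2736; k=2: 1463+140+11·7·10=2373; k=3: 684+0+11·2·10=904 → min 904.
Optimal order: ((W₁ × (W₂ × W₃)) × W₄) with cost 904.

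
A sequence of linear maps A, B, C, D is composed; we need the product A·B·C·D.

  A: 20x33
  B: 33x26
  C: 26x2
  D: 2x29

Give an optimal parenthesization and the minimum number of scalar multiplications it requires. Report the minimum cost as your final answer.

Adjacent pairs: AB = 20·33·26 = 17160; BC = 33·26·2 = 1716; CD = 26·2·29 = 1508.
Length 3: A..C: k=1: 0+1716+20·33·2=3036; k=2: 17160+0+20·26·2=18200 → min 3036 | B..D: k=2: 0+1508+33·26·29=26390; k=3: 1716+0+33·2·29=3630 → min 3630.
Length 4: A..D: k=1: 0+3630+20·33·29=22770; k=2: 17160+1508+20·26·29=33748; k=3: 3036+0+20·2·29=4196 → min 4196.
Optimal parenthesization: ((A·(B·C))·D) with cost 4196.

4196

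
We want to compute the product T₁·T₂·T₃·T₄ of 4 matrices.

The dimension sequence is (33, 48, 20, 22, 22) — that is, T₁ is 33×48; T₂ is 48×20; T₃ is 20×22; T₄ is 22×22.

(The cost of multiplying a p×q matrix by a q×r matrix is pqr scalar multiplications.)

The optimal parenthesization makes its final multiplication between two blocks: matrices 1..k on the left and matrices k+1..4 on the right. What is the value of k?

Adjacent pairs: T₁T₂ = 33·48·20 = 31680; T₂T₃ = 48·20·22 = 21120; T₃T₄ = 20·22·22 = 9680.
Length 3: T₁..T₃: k=1: 0+21120+33·48·22=55968; k=2: 31680+0+33·20·22=46200 → min 46200 | T₂..T₄: k=2: 0+9680+48·20·22=30800; k=3: 21120+0+48·22·22=44352 → min 30800.
Top-level splits: k=1: (T₁..T₁)·(T₂..T₄) → 0+30800+33·48·22 = 65648; k=2: (T₁..T₂)·(T₃..T₄) → 31680+9680+33·20·22 = 55880; k=3: (T₁..T₃)·(T₄..T₄) → 46200+0+33·22·22 = 62172.
Best split is after T₂, i.e. k = 2.

2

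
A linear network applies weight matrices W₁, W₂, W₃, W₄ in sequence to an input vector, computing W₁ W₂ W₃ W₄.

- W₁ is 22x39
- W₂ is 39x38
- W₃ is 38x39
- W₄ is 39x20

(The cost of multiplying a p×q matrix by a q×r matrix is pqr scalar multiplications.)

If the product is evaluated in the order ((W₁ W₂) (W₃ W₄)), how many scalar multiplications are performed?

78964

(W₁ W₂): 22×39 by 39×38 → 22×38, cost 22·39·38 = 32604
(W₃ W₄): 38×39 by 39×20 → 38×20, cost 38·39·20 = 29640
((W₁ W₂) (W₃ W₄)): 22×38 by 38×20 → 22×20, cost 22·38·20 = 16720; cumulative 78964
Total: 78964 scalar multiplications.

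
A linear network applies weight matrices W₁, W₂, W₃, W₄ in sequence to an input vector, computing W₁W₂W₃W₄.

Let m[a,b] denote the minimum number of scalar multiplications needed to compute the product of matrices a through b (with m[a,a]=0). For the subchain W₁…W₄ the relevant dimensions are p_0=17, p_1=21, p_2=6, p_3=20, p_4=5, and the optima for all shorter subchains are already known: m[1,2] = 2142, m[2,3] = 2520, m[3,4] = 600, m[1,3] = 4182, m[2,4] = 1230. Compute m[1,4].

m[1,4] = min over k∈[1,3] of m[1,k]+m[k+1,4]+p_{0}·p_k·p_{4}.
k=1: 0 + 1230 + 17·21·5 = 3015; k=2: 2142 + 600 + 17·6·5 = 3252; k=3: 4182 + 0 + 17·20·5 = 5882.
Minimum: 3015 at k=1.

3015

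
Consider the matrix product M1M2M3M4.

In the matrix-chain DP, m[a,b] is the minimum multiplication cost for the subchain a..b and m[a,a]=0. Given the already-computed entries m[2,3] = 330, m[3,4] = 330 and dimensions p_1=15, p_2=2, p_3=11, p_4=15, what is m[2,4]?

780

m[2,4] = min over k∈[2,3] of m[2,k]+m[k+1,4]+p_{1}·p_k·p_{4}.
k=2: 0 + 330 + 15·2·15 = 780; k=3: 330 + 0 + 15·11·15 = 2805.
Minimum: 780 at k=2.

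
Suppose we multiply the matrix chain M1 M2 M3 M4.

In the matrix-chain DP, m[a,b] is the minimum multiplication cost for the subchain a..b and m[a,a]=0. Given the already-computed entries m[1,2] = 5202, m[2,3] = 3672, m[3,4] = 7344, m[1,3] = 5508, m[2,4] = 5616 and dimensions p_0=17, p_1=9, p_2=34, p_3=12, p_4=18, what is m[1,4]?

m[1,4] = min over k∈[1,3] of m[1,k]+m[k+1,4]+p_{0}·p_k·p_{4}.
k=1: 0 + 5616 + 17·9·18 = 8370; k=2: 5202 + 7344 + 17·34·18 = 22950; k=3: 5508 + 0 + 17·12·18 = 9180.
Minimum: 8370 at k=1.

8370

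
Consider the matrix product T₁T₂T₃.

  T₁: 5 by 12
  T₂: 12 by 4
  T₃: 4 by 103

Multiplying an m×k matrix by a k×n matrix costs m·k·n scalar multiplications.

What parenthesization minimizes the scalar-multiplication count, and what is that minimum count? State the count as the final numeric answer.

(T₁(T₂T₃)): cost 11124.
((T₁T₂)T₃): cost 2300.
Optimal: ((T₁T₂)T₃) with cost 2300.

2300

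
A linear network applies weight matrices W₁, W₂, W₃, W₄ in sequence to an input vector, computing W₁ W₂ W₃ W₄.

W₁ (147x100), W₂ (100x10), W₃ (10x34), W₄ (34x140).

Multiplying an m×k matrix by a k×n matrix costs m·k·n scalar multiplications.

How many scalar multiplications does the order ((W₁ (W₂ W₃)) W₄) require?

1233520

(W₂ W₃): 100×10 by 10×34 → 100×34, cost 100·10·34 = 34000
(W₁ (W₂ W₃)): 147×100 by 100×34 → 147×34, cost 147·100·34 = 499800; cumulative 533800
((W₁ (W₂ W₃)) W₄): 147×34 by 34×140 → 147×140, cost 147·34·140 = 699720; cumulative 1233520
Total: 1233520 scalar multiplications.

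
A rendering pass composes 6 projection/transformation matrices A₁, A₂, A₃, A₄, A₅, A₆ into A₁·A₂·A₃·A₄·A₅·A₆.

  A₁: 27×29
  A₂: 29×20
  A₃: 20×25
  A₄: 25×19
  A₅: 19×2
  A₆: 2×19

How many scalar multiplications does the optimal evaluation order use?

Adjacent pairs: A₁A₂ = 27·29·20 = 15660; A₂A₃ = 29·20·25 = 14500; A₃A₄ = 20·25·19 = 9500; A₄A₅ = 25·19·2 = 950; A₅A₆ = 19·2·19 = 722.
Length 3: A₁..A₃: k=1: 0+14500+27·29·25=34075; k=2: 15660+0+27·20·25=29160 → min 29160 | A₂..A₄: k=2: 0+9500+29·20·19=20520; k=3: 14500+0+29·25·19=28275 → min 20520 | A₃..A₅: k=3: 0+950+20·25·2=1950; k=4: 9500+0+20·19·2=10260 → min 1950 | A₄..A₆: k=4: 0+722+25·19·19=9747; k=5: 950+0+25·2·19=1900 → min 1900.
Length 4: A₁..A₄: k=1: 0+20520+27·29·19=35397; k=2: 15660+9500+27·20·19=35420; k=3: 29160+0+27·25·19=41985 → min 35397 | A₂..A₅: k=2: 0+1950+29·20·2=3110; k=3: 14500+950+29·25·2=16900; k=4: 20520+0+29·19·2=21622 → min 3110 | A₃..A₆: k=3: 0+1900+20·25·19=11400; k=4: 9500+722+20·19·19=17442; k=5: 1950+0+20·2·19=2710 → min 2710.
Length 5: A₁..A₅: k=1: 0+3110+27·29·2=4676; k=2: 15660+1950+27·20·2=18690; k=3: 29160+950+27·25·2=31460; k=4: 35397+0+27·19·2=36423 → min 4676 | A₂..A₆: k=2: 0+2710+29·20·19=13730; k=3: 14500+1900+29·25·19=30175; k=4: 20520+722+29·19·19=31711; k=5: 3110+0+29·2·19=4212 → min 4212.
Length 6: A₁..A₆: k=1: 0+4212+27·29·19=19089; k=2: 15660+2710+27·20·19=28630; k=3: 29160+1900+27·25·19=43885; k=4: 35397+722+27·19·19=45866; k=5: 4676+0+27·2·19=5702 → min 5702.
Optimal order: ((A₁·(A₂·(A₃·(A₄·A₅))))·A₆) with cost 5702.

5702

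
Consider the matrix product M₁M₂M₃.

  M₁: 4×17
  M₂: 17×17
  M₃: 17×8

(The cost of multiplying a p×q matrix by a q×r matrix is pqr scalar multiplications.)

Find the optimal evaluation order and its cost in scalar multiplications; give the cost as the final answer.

1700

(M₁(M₂M₃)): cost 2856.
((M₁M₂)M₃): cost 1700.
Optimal: ((M₁M₂)M₃) with cost 1700.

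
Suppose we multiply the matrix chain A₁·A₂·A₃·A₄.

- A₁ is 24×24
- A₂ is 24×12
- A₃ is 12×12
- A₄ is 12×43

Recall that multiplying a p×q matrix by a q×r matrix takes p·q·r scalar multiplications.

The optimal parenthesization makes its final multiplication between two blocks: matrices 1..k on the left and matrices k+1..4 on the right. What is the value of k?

Adjacent pairs: A₁A₂ = 24·24·12 = 6912; A₂A₃ = 24·12·12 = 3456; A₃A₄ = 12·12·43 = 6192.
Length 3: A₁..A₃: k=1: 0+3456+24·24·12=10368; k=2: 6912+0+24·12·12=10368 → min 10368 | A₂..A₄: k=2: 0+6192+24·12·43=18576; k=3: 3456+0+24·12·43=15840 → min 15840.
Top-level splits: k=1: (A₁..A₁)·(A₂..A₄) → 0+15840+24·24·43 = 40608; k=2: (A₁..A₂)·(A₃..A₄) → 6912+6192+24·12·43 = 25488; k=3: (A₁..A₃)·(A₄..A₄) → 10368+0+24·12·43 = 22752.
Best split is after A₃, i.e. k = 3.

3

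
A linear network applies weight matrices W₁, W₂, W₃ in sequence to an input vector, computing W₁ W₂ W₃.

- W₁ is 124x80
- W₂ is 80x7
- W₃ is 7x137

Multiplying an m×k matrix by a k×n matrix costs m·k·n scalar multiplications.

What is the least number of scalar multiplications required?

188356

Order (W₁ (W₂ W₃)): (W₂ W₃): 80×7 by 7×137 → 80×137, cost 80·7·137 = 76720; (W₁ (W₂ W₃)): 124×80 by 80×137 → 124×137, cost 124·80·137 = 1359040; cumulative 1435760. Total 1435760.
Order ((W₁ W₂) W₃): (W₁ W₂): 124×80 by 80×7 → 124×7, cost 124·80·7 = 69440; ((W₁ W₂) W₃): 124×7 by 7×137 → 124×137, cost 124·7·137 = 118916; cumulative 188356. Total 188356.
Minimum: 188356.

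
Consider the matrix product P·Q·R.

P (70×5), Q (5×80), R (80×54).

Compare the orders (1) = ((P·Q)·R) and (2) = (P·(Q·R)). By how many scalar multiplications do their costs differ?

289900

Order (1) = ((P·Q)·R): (P·Q): 70×5 by 5×80 → 70×80, cost 70·5·80 = 28000; ((P·Q)·R): 70×80 by 80×54 → 70×54, cost 70·80·54 = 302400; cumulative 330400. Total 330400.
Order (2) = (P·(Q·R)): (Q·R): 5×80 by 80×54 → 5×54, cost 5·80·54 = 21600; (P·(Q·R)): 70×5 by 5×54 → 70×54, cost 70·5·54 = 18900; cumulative 40500. Total 40500.
Difference: |330400 − 40500| = 289900.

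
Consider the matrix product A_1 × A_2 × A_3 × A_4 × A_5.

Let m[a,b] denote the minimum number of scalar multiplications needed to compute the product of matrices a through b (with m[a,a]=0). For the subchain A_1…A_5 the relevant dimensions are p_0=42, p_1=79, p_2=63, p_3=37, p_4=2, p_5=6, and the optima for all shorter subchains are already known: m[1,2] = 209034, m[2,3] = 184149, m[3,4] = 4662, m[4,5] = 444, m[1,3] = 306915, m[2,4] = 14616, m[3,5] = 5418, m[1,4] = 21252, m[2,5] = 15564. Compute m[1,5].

m[1,5] = min over k∈[1,4] of m[1,k]+m[k+1,5]+p_{0}·p_k·p_{5}.
k=1: 0 + 15564 + 42·79·6 = 35472; k=2: 209034 + 5418 + 42·63·6 = 230328; k=3: 306915 + 444 + 42·37·6 = 316683; k=4: 21252 + 0 + 42·2·6 = 21756.
Minimum: 21756 at k=4.

21756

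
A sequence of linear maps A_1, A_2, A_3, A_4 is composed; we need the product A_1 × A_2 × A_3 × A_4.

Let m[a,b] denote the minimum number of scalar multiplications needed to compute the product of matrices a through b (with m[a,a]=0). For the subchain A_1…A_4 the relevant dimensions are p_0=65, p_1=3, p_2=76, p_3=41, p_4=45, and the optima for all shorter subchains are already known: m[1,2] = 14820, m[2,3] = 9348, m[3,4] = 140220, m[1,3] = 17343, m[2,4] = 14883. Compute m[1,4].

23658

m[1,4] = min over k∈[1,3] of m[1,k]+m[k+1,4]+p_{0}·p_k·p_{4}.
k=1: 0 + 14883 + 65·3·45 = 23658; k=2: 14820 + 140220 + 65·76·45 = 377340; k=3: 17343 + 0 + 65·41·45 = 137268.
Minimum: 23658 at k=1.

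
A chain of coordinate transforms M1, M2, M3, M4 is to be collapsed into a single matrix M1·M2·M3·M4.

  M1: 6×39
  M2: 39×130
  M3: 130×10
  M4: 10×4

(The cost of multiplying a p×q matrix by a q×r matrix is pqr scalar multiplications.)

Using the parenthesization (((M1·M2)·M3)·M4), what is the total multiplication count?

38460

(M1·M2): 6×39 by 39×130 → 6×130, cost 6·39·130 = 30420
((M1·M2)·M3): 6×130 by 130×10 → 6×10, cost 6·130·10 = 7800; cumulative 38220
(((M1·M2)·M3)·M4): 6×10 by 10×4 → 6×4, cost 6·10·4 = 240; cumulative 38460
Total: 38460 scalar multiplications.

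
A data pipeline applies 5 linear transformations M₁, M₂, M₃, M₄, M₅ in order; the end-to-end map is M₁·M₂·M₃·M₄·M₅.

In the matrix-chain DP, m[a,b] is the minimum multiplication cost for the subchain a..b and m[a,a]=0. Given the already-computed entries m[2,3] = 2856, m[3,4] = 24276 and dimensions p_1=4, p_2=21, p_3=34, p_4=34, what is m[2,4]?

7480

m[2,4] = min over k∈[2,3] of m[2,k]+m[k+1,4]+p_{1}·p_k·p_{4}.
k=2: 0 + 24276 + 4·21·34 = 27132; k=3: 2856 + 0 + 4·34·34 = 7480.
Minimum: 7480 at k=3.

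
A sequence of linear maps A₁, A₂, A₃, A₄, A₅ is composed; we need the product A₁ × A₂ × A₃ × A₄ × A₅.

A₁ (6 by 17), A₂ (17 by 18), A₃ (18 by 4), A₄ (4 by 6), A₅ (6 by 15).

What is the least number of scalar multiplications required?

2316

Adjacent pairs: A₁A₂ = 6·17·18 = 1836; A₂A₃ = 17·18·4 = 1224; A₃A₄ = 18·4·6 = 432; A₄A₅ = 4·6·15 = 360.
Length 3: A₁..A₃: k=1: 0+1224+6·17·4=1632; k=2: 1836+0+6·18·4=2268 → min 1632 | A₂..A₄: k=2: 0+432+17·18·6=2268; k=3: 1224+0+17·4·6=1632 → min 1632 | A₃..A₅: k=3: 0+360+18·4·15=1440; k=4: 432+0+18·6·15=2052 → min 1440.
Length 4: A₁..A₄: k=1: 0+1632+6·17·6=2244; k=2: 1836+432+6·18·6=2916; k=3: 1632+0+6·4·6=1776 → min 1776 | A₂..A₅: k=2: 0+1440+17·18·15=6030; k=3: 1224+360+17·4·15=2604; k=4: 1632+0+17·6·15=3162 → min 2604.
Length 5: A₁..A₅: k=1: 0+2604+6·17·15=4134; k=2: 1836+1440+6·18·15=4896; k=3: 1632+360+6·4·15=2352; k=4: 1776+0+6·6·15=2316 → min 2316.
Optimal order: (((A₁ × (A₂ × A₃)) × A₄) × A₅) with cost 2316.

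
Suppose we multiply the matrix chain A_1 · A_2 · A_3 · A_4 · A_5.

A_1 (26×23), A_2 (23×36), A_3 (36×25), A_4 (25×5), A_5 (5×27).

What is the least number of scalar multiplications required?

15140

Adjacent pairs: A_1A_2 = 26·23·36 = 21528; A_2A_3 = 23·36·25 = 20700; A_3A_4 = 36·25·5 = 4500; A_4A_5 = 25·5·27 = 3375.
Length 3: A_1..A_3: k=1: 0+20700+26·23·25=35650; k=2: 21528+0+26·36·25=44928 → min 35650 | A_2..A_4: k=2: 0+4500+23·36·5=8640; k=3: 20700+0+23·25·5=23575 → min 8640 | A_3..A_5: k=3: 0+3375+36·25·27=27675; k=4: 4500+0+36·5·27=9360 → min 9360.
Length 4: A_1..A_4: k=1: 0+8640+26·23·5=11630; k=2: 21528+4500+26·36·5=30708; k=3: 35650+0+26·25·5=38900 → min 11630 | A_2..A_5: k=2: 0+9360+23·36·27=31716; k=3: 20700+3375+23·25·27=39600; k=4: 8640+0+23·5·27=11745 → min 11745.
Length 5: A_1..A_5: k=1: 0+11745+26·23·27=27891; k=2: 21528+9360+26·36·27=56160; k=3: 35650+3375+26·25·27=56575; k=4: 11630+0+26·5·27=15140 → min 15140.
Optimal order: ((A_1 · (A_2 · (A_3 · A_4))) · A_5) with cost 15140.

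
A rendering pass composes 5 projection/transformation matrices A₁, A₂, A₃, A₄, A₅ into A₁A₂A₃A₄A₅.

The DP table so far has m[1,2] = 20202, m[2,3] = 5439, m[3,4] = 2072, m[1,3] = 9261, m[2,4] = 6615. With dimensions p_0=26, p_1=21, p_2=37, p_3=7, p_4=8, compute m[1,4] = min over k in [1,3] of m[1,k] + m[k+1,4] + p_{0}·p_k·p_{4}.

m[1,4] = min over k∈[1,3] of m[1,k]+m[k+1,4]+p_{0}·p_k·p_{4}.
k=1: 0 + 6615 + 26·21·8 = 10983; k=2: 20202 + 2072 + 26·37·8 = 29970; k=3: 9261 + 0 + 26·7·8 = 10717.
Minimum: 10717 at k=3.

10717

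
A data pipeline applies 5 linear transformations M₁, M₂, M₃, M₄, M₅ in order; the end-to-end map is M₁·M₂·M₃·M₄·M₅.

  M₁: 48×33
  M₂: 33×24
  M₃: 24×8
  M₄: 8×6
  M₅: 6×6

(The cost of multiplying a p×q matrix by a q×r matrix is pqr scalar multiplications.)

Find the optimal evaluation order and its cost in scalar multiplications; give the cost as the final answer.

15696

Adjacent pairs: M₁M₂ = 48·33·24 = 38016; M₂M₃ = 33·24·8 = 6336; M₃M₄ = 24·8·6 = 1152; M₄M₅ = 8·6·6 = 288.
Length 3: M₁..M₃: k=1: 0+6336+48·33·8=19008; k=2: 38016+0+48·24·8=47232 → min 19008 | M₂..M₄: k=2: 0+1152+33·24·6=5904; k=3: 6336+0+33·8·6=7920 → min 5904 | M₃..M₅: k=3: 0+288+24·8·6=1440; k=4: 1152+0+24·6·6=2016 → min 1440.
Length 4: M₁..M₄: k=1: 0+5904+48·33·6=15408; k=2: 38016+1152+48·24·6=46080; k=3: 19008+0+48·8·6=21312 → min 15408 | M₂..M₅: k=2: 0+1440+33·24·6=6192; k=3: 6336+288+33·8·6=8208; k=4: 5904+0+33·6·6=7092 → min 6192.
Length 5: M₁..M₅: k=1: 0+6192+48·33·6=15696; k=2: 38016+1440+48·24·6=46368; k=3: 19008+288+48·8·6=21600; k=4: 15408+0+48·6·6=17136 → min 15696.
Optimal parenthesization: (M₁·(M₂·(M₃·(M₄·M₅)))) with cost 15696.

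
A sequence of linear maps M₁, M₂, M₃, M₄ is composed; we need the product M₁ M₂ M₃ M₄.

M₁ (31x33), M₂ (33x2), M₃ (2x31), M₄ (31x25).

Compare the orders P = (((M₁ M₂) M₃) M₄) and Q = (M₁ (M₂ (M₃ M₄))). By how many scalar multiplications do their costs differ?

Order P = (((M₁ M₂) M₃) M₄): (M₁ M₂): 31×33 by 33×2 → 31×2, cost 31·33·2 = 2046; ((M₁ M₂) M₃): 31×2 by 2×31 → 31×31, cost 31·2·31 = 1922; cumulative 3968; (((M₁ M₂) M₃) M₄): 31×31 by 31×25 → 31×25, cost 31·31·25 = 24025; cumulative 27993. Total 27993.
Order Q = (M₁ (M₂ (M₃ M₄))): (M₃ M₄): 2×31 by 31×25 → 2×25, cost 2·31·25 = 1550; (M₂ (M₃ M₄)): 33×2 by 2×25 → 33×25, cost 33·2·25 = 1650; cumulative 3200; (M₁ (M₂ (M₃ M₄))): 31×33 by 33×25 → 31×25, cost 31·33·25 = 25575; cumulative 28775. Total 28775.
Difference: |27993 − 28775| = 782.

782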